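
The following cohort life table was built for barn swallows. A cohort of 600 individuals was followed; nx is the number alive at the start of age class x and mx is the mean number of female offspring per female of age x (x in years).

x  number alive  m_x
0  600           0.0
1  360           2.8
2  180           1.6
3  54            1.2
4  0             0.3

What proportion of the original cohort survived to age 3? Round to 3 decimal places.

l_3 = n_3/n_0 = 54/600 = 0.09 → 0.090

0.090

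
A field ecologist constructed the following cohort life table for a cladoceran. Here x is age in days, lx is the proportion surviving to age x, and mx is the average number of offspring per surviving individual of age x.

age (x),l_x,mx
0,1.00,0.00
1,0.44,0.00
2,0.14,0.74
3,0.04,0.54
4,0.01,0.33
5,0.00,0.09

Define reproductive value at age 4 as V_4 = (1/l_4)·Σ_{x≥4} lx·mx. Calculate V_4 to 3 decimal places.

lx·mx for x ≥ 4: 0.0033, 0 → sum = 0.0033
V_4 = 0.0033 / l_4 = 0.0033 / 0.01 = 0.33 → 0.330

0.330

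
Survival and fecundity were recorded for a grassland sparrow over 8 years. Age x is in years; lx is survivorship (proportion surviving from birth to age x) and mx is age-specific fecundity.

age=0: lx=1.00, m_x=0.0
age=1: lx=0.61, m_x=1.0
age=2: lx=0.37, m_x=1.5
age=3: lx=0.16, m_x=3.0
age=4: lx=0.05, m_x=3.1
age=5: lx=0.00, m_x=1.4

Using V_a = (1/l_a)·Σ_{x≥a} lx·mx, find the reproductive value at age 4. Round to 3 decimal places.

3.100

lx·mx for x ≥ 4: 0.155, 0 → sum = 0.155
V_4 = 0.155 / l_4 = 0.155 / 0.05 = 3.1 → 3.100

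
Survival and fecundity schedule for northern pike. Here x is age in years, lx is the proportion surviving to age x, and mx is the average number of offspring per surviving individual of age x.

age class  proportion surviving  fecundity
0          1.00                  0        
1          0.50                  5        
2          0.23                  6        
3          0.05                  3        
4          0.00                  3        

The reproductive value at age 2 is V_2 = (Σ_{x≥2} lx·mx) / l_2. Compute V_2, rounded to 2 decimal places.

lx·mx for x ≥ 2: 1.38, 0.15, 0 → sum = 1.53
V_2 = 1.53 / l_2 = 1.53 / 0.23 = 6.652174… → 6.65

6.65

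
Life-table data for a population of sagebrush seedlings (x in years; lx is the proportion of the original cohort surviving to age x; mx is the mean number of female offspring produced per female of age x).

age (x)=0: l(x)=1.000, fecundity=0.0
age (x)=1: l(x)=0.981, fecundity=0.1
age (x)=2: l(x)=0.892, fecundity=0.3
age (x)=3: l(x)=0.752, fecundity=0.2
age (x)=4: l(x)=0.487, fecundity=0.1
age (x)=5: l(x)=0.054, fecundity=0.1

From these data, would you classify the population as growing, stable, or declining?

R0 = Σ lx·mx = 0 + 0.0981 + 0.2676 + 0.1504 + 0.0487 + 0.0054 = 0.5702
R0 < 1, so the population is declining.

declining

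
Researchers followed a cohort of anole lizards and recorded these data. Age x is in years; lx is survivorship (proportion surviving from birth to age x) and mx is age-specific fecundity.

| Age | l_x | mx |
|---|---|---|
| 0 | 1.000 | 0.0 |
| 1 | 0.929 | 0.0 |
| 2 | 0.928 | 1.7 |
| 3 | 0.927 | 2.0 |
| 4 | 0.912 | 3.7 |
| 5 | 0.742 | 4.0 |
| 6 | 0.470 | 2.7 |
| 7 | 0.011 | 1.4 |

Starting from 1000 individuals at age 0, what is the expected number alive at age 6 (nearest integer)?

470

Expected survivors = N0 · l_6 = 1000 × 0.470 = 470 → 470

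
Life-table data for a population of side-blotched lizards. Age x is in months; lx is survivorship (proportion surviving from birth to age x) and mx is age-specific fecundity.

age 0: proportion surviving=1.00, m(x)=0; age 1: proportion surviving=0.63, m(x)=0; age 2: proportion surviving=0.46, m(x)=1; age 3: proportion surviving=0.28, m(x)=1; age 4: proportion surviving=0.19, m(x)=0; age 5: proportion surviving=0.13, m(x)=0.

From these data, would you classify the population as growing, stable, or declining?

R0 = Σ lx·mx = 0 + 0 + 0.46 + 0.28 + 0 + 0 = 0.74
R0 < 1, so the population is declining.

declining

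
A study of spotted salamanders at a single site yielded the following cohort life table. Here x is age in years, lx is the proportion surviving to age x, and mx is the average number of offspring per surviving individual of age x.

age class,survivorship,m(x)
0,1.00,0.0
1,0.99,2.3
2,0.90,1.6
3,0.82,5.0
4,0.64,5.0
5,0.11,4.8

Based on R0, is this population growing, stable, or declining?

R0 = Σ lx·mx = 0 + 2.277 + 1.44 + 4.1 + 3.2 + 0.528 = 11.545
R0 > 1, so the population is growing.

growing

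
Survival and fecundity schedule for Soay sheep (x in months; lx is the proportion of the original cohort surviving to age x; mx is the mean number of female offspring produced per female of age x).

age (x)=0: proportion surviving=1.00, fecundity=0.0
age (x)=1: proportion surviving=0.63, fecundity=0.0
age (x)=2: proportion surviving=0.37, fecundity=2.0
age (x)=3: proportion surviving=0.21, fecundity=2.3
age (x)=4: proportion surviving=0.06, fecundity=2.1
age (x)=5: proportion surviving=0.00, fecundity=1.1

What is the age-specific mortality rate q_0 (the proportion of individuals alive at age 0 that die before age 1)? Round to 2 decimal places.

q_0 = (l_0 − l_1) / l_0 = (1 − 0.63) / 1
     = 0.37 / 1 = 0.37 → 0.37

0.37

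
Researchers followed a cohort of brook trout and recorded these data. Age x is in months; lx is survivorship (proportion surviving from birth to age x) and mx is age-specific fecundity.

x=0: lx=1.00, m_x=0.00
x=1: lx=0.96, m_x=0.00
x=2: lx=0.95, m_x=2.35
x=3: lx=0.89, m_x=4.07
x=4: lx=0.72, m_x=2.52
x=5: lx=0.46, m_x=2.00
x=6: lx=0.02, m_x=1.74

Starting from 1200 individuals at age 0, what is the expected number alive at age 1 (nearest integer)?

Expected survivors = N0 · l_1 = 1200 × 0.96 = 1152 → 1152

1152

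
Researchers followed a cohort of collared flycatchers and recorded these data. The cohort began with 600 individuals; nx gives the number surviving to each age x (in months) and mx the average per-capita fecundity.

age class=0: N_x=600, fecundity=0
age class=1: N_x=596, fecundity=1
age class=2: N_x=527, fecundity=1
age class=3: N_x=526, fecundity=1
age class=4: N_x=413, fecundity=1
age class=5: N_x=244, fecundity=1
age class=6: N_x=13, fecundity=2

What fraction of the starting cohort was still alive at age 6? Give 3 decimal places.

0.022

l_6 = n_6/n_0 = 13/600 = 0.021667… → 0.022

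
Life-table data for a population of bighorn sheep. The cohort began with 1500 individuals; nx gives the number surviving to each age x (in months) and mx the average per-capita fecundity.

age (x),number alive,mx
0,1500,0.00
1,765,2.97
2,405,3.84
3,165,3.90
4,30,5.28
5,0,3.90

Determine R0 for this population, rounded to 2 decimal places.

lx = nx/n0 = nx/1500: 1, 0.51, 0.27, 0.11, 0.02, 0
lx·mx by age: 0, 1.5147, 1.0368, 0.429, 0.1056, 0
R0 = Σ lx·mx = 3.0861 → 3.09

3.09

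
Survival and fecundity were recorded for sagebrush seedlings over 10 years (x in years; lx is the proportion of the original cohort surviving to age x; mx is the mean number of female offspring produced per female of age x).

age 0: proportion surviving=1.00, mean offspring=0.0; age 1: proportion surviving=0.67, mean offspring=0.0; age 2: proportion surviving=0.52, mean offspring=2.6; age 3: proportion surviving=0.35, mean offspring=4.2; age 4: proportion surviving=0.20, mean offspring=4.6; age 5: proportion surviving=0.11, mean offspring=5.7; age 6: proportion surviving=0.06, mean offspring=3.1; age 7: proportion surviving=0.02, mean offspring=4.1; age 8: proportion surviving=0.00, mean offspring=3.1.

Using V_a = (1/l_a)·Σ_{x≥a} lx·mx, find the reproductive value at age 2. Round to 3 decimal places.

8.917

lx·mx for x ≥ 2: 1.352, 1.47, 0.92, 0.627, 0.186, 0.082, 0 → sum = 4.637
V_2 = 4.637 / l_2 = 4.637 / 0.52 = 8.917308… → 8.917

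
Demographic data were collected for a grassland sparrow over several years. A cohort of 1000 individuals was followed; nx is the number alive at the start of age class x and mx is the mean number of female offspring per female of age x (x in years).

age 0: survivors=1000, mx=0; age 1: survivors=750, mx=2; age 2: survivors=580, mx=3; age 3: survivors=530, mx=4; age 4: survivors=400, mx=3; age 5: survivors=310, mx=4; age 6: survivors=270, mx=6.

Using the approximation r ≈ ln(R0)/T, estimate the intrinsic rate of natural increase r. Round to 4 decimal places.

0.6590

lx = nx/n0 = nx/1000: 1, 0.75, 0.58, 0.53, 0.4, 0.31, 0.27
R0 = Σ lx·mx = 0 + 1.5 + 1.74 + 2.12 + 1.2 + 1.24 + 1.62 = 9.42
Σ x·lx·mx = 32.06; T = 32.06/9.42 = 3.4034…
r ≈ ln(R0)/T = ln(9.42)/3.4034… = 0.658999… → 0.6590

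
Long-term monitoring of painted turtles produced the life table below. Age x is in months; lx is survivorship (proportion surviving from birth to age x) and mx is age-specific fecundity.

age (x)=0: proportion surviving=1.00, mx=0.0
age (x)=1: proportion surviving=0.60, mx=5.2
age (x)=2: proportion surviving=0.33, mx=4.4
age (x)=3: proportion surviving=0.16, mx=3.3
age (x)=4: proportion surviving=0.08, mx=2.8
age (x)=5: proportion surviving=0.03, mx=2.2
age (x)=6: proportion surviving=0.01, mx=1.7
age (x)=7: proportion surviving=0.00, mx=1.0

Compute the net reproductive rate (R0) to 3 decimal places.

5.407

lx·mx by age: 0, 3.12, 1.452, 0.528, 0.224, 0.066, 0.017, 0
R0 = Σ lx·mx = 5.407 → 5.407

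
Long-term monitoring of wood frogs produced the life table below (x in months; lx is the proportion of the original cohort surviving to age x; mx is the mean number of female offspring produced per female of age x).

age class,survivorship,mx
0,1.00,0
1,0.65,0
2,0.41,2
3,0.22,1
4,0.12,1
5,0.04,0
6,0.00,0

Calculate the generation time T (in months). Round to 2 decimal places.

lx·mx: 0, 0, 0.82, 0.22, 0.12, 0, 0 → R0 = 1.16
x·lx·mx: 0, 0, 1.64, 0.66, 0.48, 0, 0 → Σ = 2.78
T = 2.78 / 1.16 = 2.396552… → 2.40

2.40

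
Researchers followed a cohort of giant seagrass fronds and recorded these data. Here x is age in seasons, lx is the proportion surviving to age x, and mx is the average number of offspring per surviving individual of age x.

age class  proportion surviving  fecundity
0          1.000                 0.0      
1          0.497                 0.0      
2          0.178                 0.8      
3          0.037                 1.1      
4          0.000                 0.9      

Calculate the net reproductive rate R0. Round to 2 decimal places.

0.18

lx·mx by age: 0, 0, 0.1424, 0.0407, 0
R0 = Σ lx·mx = 0.1831 → 0.18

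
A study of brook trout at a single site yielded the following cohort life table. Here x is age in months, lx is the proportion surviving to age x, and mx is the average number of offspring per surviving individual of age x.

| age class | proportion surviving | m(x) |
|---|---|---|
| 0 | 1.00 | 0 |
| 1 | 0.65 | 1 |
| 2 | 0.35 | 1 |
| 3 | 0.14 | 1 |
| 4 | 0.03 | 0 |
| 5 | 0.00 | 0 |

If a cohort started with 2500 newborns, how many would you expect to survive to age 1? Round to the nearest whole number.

1625

Expected survivors = N0 · l_1 = 2500 × 0.65 = 1625 → 1625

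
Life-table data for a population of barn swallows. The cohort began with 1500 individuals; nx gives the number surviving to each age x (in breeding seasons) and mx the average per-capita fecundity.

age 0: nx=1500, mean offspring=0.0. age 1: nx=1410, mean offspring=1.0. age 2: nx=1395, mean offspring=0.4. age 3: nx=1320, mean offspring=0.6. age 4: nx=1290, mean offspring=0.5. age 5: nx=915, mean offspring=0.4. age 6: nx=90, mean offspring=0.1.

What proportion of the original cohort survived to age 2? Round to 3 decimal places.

l_2 = n_2/n_0 = 1395/1500 = 0.93 → 0.930

0.930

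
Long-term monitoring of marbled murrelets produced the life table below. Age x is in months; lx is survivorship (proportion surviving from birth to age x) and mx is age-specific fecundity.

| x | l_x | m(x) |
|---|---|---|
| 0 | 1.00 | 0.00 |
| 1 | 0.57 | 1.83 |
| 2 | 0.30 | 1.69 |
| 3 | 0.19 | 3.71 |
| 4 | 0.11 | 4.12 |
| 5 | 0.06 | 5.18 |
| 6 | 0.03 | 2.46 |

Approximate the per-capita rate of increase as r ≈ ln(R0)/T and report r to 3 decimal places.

0.438

R0 = Σ lx·mx = 0 + 1.0431 + 0.507 + 0.7049 + 0.4532 + 0.3108 + 0.0738 = 3.0928
Σ x·lx·mx = 7.9814; T = 7.9814/3.0928 = 2.58064…
r ≈ ln(R0)/T = ln(3.0928)/2.58064… = 0.43752… → 0.438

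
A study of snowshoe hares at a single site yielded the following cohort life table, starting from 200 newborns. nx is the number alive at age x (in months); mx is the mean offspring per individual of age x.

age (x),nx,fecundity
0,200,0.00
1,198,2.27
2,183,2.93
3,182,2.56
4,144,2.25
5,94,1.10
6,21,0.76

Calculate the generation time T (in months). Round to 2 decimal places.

2.55

lx = nx/n0 = nx/200: 1, 0.99, 0.915, 0.91, 0.72, 0.47, 0.105
lx·mx: 0, 2.2473, 2.68095, 2.3296, 1.62, 0.517, 0.0798 → R0 = 9.47465
x·lx·mx: 0, 2.2473, 5.3619, 6.9888, 6.48, 2.585, 0.4788 → Σ = 24.1418
T = 24.1418 / 9.47465 = 2.548041… → 2.55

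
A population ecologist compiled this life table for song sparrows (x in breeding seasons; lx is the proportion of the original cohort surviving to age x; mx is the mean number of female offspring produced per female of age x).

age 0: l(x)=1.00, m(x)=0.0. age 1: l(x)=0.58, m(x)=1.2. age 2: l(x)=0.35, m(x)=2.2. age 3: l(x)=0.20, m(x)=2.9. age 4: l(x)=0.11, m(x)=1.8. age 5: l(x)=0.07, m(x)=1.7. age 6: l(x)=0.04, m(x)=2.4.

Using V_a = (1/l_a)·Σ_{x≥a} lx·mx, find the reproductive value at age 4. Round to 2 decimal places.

lx·mx for x ≥ 4: 0.198, 0.119, 0.096 → sum = 0.413
V_4 = 0.413 / l_4 = 0.413 / 0.11 = 3.754545… → 3.75

3.75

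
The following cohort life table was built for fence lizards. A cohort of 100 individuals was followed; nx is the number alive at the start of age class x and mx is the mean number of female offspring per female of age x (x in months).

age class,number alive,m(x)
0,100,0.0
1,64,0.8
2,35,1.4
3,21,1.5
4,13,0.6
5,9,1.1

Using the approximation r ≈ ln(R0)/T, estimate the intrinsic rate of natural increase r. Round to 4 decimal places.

lx = nx/n0 = nx/100: 1, 0.64, 0.35, 0.21, 0.13, 0.09
R0 = Σ lx·mx = 0 + 0.512 + 0.49 + 0.315 + 0.078 + 0.099 = 1.494
Σ x·lx·mx = 3.244; T = 3.244/1.494 = 2.17135…
r ≈ ln(R0)/T = ln(1.494)/2.17135… = 0.184888… → 0.1849

0.1849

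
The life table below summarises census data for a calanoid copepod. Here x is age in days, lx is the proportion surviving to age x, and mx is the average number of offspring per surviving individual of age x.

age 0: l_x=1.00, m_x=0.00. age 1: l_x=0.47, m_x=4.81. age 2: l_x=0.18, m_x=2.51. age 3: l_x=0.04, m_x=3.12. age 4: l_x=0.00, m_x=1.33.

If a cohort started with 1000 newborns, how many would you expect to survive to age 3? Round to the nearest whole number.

Expected survivors = N0 · l_3 = 1000 × 0.04 = 40 → 40

40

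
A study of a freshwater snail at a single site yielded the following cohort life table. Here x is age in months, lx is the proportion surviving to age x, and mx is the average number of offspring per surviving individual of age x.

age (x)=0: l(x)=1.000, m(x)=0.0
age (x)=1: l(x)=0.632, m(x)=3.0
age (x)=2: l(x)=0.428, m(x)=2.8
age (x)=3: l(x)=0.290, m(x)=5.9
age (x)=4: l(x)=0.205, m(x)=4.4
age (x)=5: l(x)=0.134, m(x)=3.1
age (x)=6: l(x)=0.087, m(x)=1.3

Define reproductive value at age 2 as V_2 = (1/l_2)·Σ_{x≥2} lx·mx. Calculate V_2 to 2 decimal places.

lx·mx for x ≥ 2: 1.1984, 1.711, 0.902, 0.4154, 0.1131 → sum = 4.3399
V_2 = 4.3399 / l_2 = 4.3399 / 0.428 = 10.139953… → 10.14

10.14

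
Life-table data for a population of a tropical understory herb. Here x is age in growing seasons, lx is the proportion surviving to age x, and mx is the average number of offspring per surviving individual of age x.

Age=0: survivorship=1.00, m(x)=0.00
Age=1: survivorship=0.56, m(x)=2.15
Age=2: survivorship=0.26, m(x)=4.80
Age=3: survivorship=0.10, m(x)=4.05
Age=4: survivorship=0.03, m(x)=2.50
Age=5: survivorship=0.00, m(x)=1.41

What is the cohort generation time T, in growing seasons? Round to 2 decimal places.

lx·mx: 0, 1.204, 1.248, 0.405, 0.075, 0 → R0 = 2.932
x·lx·mx: 0, 1.204, 2.496, 1.215, 0.3, 0 → Σ = 5.215
T = 5.215 / 2.932 = 1.778649… → 1.78

1.78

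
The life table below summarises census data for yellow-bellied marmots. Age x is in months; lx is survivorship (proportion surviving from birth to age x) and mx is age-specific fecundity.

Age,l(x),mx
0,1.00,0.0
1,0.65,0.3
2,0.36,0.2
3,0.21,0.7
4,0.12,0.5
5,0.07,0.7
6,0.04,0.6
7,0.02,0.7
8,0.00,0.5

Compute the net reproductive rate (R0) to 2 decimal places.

lx·mx by age: 0, 0.195, 0.072, 0.147, 0.06, 0.049, 0.024, 0.014, 0
R0 = Σ lx·mx = 0.561 → 0.56

0.56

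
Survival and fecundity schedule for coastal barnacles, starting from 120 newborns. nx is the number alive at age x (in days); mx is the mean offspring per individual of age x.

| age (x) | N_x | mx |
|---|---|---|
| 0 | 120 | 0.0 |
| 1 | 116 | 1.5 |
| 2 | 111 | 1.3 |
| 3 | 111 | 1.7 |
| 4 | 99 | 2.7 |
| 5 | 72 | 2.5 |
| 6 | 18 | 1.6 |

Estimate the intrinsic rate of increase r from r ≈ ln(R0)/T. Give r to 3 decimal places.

0.652

lx = nx/n0 = nx/120: 1, 0.96667…, 0.925, 0.925, 0.825, 0.6, 0.15
R0 = Σ lx·mx = 0 + 1.45… + 1.2025 + 1.5725 + 2.2275 + 1.5 + 0.24 = 8.1925…
Σ x·lx·mx = 26.4225…; T = 26.4225…/8.1925… = 3.22521…
r ≈ ln(R0)/T = ln(8.1925…)/3.22521… = 0.65212… → 0.652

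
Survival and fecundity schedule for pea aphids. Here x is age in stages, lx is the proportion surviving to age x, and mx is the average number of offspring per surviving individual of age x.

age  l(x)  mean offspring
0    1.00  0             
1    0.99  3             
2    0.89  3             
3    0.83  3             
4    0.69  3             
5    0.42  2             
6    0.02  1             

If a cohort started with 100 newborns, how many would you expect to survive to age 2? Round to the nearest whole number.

89

Expected survivors = N0 · l_2 = 100 × 0.89 = 89 → 89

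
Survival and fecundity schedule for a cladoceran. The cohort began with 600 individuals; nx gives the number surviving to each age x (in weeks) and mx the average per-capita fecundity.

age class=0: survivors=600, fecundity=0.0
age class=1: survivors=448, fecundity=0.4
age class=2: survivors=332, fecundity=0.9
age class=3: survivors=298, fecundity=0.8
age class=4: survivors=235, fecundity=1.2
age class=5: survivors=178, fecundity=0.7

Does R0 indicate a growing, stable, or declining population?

lx = nx/n0 = nx/600: 1, 0.74667…, 0.55333…, 0.49667…, 0.39167…, 0.29667…
R0 = Σ lx·mx = 0 + 0.298667… + 0.498… + 0.397333… + 0.47… + 0.207667… = 1.871667…
R0 > 1, so the population is growing.

growing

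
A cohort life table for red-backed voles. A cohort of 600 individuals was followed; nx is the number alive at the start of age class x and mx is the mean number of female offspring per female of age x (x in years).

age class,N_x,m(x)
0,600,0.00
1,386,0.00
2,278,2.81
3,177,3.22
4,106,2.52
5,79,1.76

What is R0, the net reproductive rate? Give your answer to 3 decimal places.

lx = nx/n0 = nx/600: 1, 0.64333…, 0.46333…, 0.295, 0.17667…, 0.13167…
lx·mx by age: 0, 0, 1.301967…, 0.9499, 0.4452…, 0.231733…
R0 = Σ lx·mx = 2.9288… → 2.929

2.929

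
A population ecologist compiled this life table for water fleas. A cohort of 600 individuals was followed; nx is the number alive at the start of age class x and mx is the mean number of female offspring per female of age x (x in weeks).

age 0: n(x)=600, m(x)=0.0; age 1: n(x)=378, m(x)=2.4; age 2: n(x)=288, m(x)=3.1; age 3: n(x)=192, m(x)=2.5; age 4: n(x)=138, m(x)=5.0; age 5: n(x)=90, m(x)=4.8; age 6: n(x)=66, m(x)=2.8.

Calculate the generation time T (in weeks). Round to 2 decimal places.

2.83

lx = nx/n0 = nx/600: 1, 0.63, 0.48, 0.32, 0.23, 0.15, 0.11
lx·mx: 0, 1.512, 1.488, 0.8, 1.15, 0.72, 0.308 → R0 = 5.978
x·lx·mx: 0, 1.512, 2.976, 2.4, 4.6, 3.6, 1.848 → Σ = 16.936
T = 16.936 / 5.978 = 2.833055… → 2.83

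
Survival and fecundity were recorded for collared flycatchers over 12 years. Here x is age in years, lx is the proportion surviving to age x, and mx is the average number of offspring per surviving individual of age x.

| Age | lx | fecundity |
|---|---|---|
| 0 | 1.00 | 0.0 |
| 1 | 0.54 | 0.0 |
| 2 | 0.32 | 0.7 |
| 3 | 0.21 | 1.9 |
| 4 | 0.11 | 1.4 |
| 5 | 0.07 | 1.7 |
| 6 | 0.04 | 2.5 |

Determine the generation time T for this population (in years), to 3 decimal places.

3.470

lx·mx: 0, 0, 0.224, 0.399, 0.154, 0.119, 0.1 → R0 = 0.996
x·lx·mx: 0, 0, 0.448, 1.197, 0.616, 0.595, 0.6 → Σ = 3.456
T = 3.456 / 0.996 = 3.46988… → 3.470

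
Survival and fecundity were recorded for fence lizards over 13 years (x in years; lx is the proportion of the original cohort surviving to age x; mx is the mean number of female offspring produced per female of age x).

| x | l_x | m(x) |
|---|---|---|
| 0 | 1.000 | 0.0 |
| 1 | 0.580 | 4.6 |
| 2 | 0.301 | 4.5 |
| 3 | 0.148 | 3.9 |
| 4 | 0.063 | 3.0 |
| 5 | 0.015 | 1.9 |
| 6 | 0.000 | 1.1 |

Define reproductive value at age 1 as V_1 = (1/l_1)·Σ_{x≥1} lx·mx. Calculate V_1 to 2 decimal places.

lx·mx for x ≥ 1: 2.668, 1.3545, 0.5772, 0.189, 0.0285, 0 → sum = 4.8172
V_1 = 4.8172 / l_1 = 4.8172 / 0.58 = 8.305517… → 8.31

8.31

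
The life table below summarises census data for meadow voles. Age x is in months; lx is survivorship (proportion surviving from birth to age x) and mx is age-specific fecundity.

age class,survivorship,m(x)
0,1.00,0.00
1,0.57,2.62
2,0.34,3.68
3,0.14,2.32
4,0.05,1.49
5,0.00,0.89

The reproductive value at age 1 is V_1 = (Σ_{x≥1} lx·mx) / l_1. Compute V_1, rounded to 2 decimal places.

5.52

lx·mx for x ≥ 1: 1.4934, 1.2512, 0.3248, 0.0745, 0 → sum = 3.1439
V_1 = 3.1439 / l_1 = 3.1439 / 0.57 = 5.515614… → 5.52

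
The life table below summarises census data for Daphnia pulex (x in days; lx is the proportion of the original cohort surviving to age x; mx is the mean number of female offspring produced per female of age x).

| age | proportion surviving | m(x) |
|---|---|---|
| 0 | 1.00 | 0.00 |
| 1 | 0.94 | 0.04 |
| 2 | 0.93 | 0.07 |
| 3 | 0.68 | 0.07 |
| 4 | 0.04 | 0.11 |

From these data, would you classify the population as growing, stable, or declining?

R0 = Σ lx·mx = 0 + 0.0376 + 0.0651 + 0.0476 + 0.0044 = 0.1547
R0 < 1, so the population is declining.

declining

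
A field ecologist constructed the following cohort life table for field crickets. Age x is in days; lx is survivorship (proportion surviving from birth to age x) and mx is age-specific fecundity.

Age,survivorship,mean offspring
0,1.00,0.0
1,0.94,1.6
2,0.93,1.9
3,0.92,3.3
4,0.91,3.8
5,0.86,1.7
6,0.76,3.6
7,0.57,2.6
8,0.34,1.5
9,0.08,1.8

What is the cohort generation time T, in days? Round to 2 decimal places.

lx·mx: 0, 1.504, 1.767, 3.036, 3.458, 1.462, 2.736, 1.482, 0.51, 0.144 → R0 = 16.099
x·lx·mx: 0, 1.504, 3.534, 9.108, 13.832, 7.31, 16.416, 10.374, 4.08, 1.296 → Σ = 67.454
T = 67.454 / 16.099 = 4.18995… → 4.19

4.19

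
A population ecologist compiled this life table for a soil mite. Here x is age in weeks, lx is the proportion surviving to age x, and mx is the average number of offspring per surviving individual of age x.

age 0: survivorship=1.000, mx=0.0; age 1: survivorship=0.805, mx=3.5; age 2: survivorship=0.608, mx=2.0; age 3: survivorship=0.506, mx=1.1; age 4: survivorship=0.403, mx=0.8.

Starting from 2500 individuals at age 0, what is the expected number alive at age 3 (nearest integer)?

Expected survivors = N0 · l_3 = 2500 × 0.506 = 1265 → 1265

1265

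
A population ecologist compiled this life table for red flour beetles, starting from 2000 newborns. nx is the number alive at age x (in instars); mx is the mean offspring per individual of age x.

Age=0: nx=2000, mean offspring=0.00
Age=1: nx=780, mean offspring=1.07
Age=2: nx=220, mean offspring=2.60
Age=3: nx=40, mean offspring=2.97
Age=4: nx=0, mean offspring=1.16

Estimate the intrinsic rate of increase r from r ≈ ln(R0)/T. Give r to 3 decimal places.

-0.177

lx = nx/n0 = nx/2000: 1, 0.39, 0.11, 0.02, 0
R0 = Σ lx·mx = 0 + 0.4173 + 0.286 + 0.0594 + 0 = 0.7627
Σ x·lx·mx = 1.1675; T = 1.1675/0.7627 = 1.53075…
r ≈ ln(R0)/T = ln(0.7627)/1.53075… = -0.17697… → -0.177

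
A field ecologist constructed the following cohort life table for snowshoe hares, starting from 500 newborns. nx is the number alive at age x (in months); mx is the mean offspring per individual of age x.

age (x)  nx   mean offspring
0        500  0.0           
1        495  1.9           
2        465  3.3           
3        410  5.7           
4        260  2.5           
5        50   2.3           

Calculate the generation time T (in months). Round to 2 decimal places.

2.55

lx = nx/n0 = nx/500: 1, 0.99, 0.93, 0.82, 0.52, 0.1
lx·mx: 0, 1.881, 3.069, 4.674, 1.3, 0.23 → R0 = 11.154
x·lx·mx: 0, 1.881, 6.138, 14.022, 5.2, 1.15 → Σ = 28.391
T = 28.391 / 11.154 = 2.545365… → 2.55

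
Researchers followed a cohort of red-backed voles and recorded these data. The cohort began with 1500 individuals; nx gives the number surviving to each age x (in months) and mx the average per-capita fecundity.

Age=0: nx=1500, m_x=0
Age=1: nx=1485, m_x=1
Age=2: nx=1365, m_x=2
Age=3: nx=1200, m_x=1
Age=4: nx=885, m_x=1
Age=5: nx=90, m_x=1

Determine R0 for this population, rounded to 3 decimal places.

lx = nx/n0 = nx/1500: 1, 0.99, 0.91, 0.8, 0.59, 0.06
lx·mx by age: 0, 0.99, 1.82, 0.8, 0.59, 0.06
R0 = Σ lx·mx = 4.26 → 4.260

4.260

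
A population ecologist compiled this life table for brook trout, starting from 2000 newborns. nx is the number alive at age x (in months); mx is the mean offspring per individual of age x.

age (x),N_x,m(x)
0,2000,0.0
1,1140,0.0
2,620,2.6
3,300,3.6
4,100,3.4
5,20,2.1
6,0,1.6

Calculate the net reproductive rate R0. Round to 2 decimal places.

1.54

lx = nx/n0 = nx/2000: 1, 0.57, 0.31, 0.15, 0.05, 0.01, 0
lx·mx by age: 0, 0, 0.806, 0.54, 0.17, 0.021, 0
R0 = Σ lx·mx = 1.537 → 1.54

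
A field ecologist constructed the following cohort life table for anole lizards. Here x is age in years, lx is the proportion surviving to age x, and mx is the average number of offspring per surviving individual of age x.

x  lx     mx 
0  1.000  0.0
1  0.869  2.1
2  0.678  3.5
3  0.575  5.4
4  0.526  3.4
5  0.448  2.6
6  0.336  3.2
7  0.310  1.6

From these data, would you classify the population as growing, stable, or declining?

growing

R0 = Σ lx·mx = 0 + 1.8249 + 2.373 + 3.105 + 1.7884 + 1.1648 + 1.0752 + 0.496 = 11.8273
R0 > 1, so the population is growing.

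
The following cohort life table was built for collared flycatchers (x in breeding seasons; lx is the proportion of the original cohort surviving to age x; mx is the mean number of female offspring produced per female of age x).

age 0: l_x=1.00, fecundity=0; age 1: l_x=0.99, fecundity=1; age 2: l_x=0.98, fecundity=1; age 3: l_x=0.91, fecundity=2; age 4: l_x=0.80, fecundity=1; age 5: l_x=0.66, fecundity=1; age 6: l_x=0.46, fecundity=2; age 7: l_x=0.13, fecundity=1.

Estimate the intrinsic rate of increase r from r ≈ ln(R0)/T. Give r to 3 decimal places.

R0 = Σ lx·mx = 0 + 0.99 + 0.98 + 1.82 + 0.8 + 0.66 + 0.92 + 0.13 = 6.3
Σ x·lx·mx = 21.34; T = 21.34/6.3 = 3.3873…
r ≈ ln(R0)/T = ln(6.3)/3.3873… = 0.54337… → 0.543

0.543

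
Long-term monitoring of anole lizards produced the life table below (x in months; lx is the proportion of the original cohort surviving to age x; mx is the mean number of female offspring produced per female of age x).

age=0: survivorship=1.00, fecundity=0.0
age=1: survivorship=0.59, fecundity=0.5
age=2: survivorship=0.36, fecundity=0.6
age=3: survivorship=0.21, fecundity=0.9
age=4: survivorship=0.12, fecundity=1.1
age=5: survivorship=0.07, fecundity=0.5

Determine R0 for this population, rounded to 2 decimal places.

lx·mx by age: 0, 0.295, 0.216, 0.189, 0.132, 0.035
R0 = Σ lx·mx = 0.867 → 0.87

0.87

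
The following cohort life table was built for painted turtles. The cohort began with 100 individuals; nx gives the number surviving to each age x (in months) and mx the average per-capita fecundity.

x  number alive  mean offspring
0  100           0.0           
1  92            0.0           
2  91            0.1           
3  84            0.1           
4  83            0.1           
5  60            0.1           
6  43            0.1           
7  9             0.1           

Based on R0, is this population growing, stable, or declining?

lx = nx/n0 = nx/100: 1, 0.92, 0.91, 0.84, 0.83, 0.6, 0.43, 0.09
R0 = Σ lx·mx = 0 + 0 + 0.091 + 0.084 + 0.083 + 0.06 + 0.043 + 0.009 = 0.37
R0 < 1, so the population is declining.

declining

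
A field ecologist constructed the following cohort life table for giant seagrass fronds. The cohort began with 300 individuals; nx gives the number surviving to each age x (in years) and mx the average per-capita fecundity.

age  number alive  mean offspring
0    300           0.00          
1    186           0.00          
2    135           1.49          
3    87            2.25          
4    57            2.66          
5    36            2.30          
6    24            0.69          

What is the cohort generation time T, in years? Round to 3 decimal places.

lx = nx/n0 = nx/300: 1, 0.62, 0.45, 0.29, 0.19, 0.12, 0.08
lx·mx: 0, 0, 0.6705, 0.6525, 0.5054, 0.276, 0.0552 → R0 = 2.1596
x·lx·mx: 0, 0, 1.341, 1.9575, 2.0216, 1.38, 0.3312 → Σ = 7.0313
T = 7.0313 / 2.1596 = 3.255834… → 3.256

3.256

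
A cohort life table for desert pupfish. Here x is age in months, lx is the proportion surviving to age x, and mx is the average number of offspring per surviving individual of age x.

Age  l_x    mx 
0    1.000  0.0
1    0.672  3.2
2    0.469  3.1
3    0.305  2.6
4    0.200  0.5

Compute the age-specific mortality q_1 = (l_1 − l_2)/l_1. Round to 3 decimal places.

q_1 = (l_1 − l_2) / l_1 = (0.672 − 0.469) / 0.672
     = 0.203 / 0.672 = 0.302083… → 0.302

0.302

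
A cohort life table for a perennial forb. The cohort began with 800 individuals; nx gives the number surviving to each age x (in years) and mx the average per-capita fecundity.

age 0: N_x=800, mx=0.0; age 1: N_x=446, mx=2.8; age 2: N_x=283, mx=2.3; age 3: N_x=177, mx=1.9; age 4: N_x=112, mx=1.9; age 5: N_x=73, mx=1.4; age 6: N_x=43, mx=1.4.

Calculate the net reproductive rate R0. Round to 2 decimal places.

lx = nx/n0 = nx/800: 1, 0.5575, 0.35375, 0.22125, 0.14, 0.09125, 0.05375
lx·mx by age: 0, 1.561, 0.813625, 0.420375, 0.266, 0.12775, 0.07525
R0 = Σ lx·mx = 3.264 → 3.26

3.26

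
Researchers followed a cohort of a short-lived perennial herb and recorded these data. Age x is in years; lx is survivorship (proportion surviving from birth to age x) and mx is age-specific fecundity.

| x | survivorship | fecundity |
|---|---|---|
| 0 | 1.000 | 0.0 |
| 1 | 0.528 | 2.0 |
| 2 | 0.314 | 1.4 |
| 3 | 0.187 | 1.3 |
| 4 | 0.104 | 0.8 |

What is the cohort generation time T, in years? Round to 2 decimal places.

1.65

lx·mx: 0, 1.056, 0.4396, 0.2431, 0.0832 → R0 = 1.8219
x·lx·mx: 0, 1.056, 0.8792, 0.7293, 0.3328 → Σ = 2.9973
T = 2.9973 / 1.8219 = 1.645151… → 1.65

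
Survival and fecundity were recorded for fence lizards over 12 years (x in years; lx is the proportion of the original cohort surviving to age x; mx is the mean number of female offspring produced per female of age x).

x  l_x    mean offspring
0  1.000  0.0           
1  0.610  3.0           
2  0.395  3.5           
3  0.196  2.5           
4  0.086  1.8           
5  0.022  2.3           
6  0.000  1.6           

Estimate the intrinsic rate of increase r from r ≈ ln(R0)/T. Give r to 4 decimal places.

0.7678

R0 = Σ lx·mx = 0 + 1.83 + 1.3825 + 0.49 + 0.1548 + 0.0506 + 0 = 3.9079
Σ x·lx·mx = 6.9372; T = 6.9372/3.9079 = 1.77517…
r ≈ ln(R0)/T = ln(3.9079)/1.77517… = 0.767812… → 0.7678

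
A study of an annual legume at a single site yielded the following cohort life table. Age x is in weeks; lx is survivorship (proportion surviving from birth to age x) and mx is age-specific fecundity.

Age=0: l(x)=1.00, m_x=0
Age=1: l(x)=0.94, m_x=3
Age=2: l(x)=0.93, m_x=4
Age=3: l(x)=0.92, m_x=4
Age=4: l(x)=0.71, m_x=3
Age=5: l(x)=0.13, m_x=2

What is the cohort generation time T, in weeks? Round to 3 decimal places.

lx·mx: 0, 2.82, 3.72, 3.68, 2.13, 0.26 → R0 = 12.61
x·lx·mx: 0, 2.82, 7.44, 11.04, 8.52, 1.3 → Σ = 31.12
T = 31.12 / 12.61 = 2.467883… → 2.468

2.468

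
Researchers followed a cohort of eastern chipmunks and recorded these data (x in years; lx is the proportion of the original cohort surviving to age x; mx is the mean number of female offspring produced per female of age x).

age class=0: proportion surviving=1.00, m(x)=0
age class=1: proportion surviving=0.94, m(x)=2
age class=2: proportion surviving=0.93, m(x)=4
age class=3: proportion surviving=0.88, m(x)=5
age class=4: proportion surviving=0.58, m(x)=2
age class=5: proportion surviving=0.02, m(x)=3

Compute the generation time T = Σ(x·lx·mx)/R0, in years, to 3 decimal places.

2.447

lx·mx: 0, 1.88, 3.72, 4.4, 1.16, 0.06 → R0 = 11.22
x·lx·mx: 0, 1.88, 7.44, 13.2, 4.64, 0.3 → Σ = 27.46
T = 27.46 / 11.22 = 2.447415… → 2.447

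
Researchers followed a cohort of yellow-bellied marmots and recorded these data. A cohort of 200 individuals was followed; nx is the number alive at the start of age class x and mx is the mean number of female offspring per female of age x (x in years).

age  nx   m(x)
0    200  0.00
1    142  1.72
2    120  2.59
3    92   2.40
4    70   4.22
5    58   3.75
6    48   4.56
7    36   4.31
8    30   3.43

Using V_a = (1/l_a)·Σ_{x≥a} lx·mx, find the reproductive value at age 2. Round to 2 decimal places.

lx = nx/n0 = nx/200: 1, 0.71, 0.6, 0.46, 0.35, 0.29, 0.24, 0.18, 0.15
lx·mx for x ≥ 2: 1.554, 1.104, 1.477, 1.0875, 1.0944, 0.7758, 0.5145 → sum = 7.6072
V_2 = 7.6072 / l_2 = 7.6072 / 0.6 = 12.678667… → 12.68

12.68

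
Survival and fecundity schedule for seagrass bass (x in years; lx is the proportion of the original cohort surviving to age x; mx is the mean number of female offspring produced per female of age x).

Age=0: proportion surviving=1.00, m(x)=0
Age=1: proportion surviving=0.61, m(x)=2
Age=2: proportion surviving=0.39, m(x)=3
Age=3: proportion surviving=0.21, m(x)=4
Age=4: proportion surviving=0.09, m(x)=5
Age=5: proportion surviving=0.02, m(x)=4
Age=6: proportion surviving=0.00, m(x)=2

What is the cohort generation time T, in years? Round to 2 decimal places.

2.20

lx·mx: 0, 1.22, 1.17, 0.84, 0.45, 0.08, 0 → R0 = 3.76
x·lx·mx: 0, 1.22, 2.34, 2.52, 1.8, 0.4, 0 → Σ = 8.28
T = 8.28 / 3.76 = 2.202128… → 2.20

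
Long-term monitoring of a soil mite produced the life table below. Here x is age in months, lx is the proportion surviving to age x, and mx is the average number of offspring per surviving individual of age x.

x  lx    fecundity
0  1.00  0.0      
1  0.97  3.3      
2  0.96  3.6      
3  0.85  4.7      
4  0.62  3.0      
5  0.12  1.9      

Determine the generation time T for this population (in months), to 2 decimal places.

2.41

lx·mx: 0, 3.201, 3.456, 3.995, 1.86, 0.228 → R0 = 12.74
x·lx·mx: 0, 3.201, 6.912, 11.985, 7.44, 1.14 → Σ = 30.678
T = 30.678 / 12.74 = 2.408006… → 2.41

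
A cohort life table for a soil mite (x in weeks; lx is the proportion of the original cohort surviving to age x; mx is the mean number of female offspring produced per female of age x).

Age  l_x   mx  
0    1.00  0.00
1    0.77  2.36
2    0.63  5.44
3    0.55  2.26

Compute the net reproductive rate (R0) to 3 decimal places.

6.487

lx·mx by age: 0, 1.8172, 3.4272, 1.243
R0 = Σ lx·mx = 6.4874 → 6.487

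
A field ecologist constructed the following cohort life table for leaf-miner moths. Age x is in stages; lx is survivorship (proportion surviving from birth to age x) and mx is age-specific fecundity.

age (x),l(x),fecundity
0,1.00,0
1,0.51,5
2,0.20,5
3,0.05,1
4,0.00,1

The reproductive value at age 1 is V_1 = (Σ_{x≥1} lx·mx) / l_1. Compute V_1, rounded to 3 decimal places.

7.059

lx·mx for x ≥ 1: 2.55, 1, 0.05, 0 → sum = 3.6
V_1 = 3.6 / l_1 = 3.6 / 0.51 = 7.058824… → 7.059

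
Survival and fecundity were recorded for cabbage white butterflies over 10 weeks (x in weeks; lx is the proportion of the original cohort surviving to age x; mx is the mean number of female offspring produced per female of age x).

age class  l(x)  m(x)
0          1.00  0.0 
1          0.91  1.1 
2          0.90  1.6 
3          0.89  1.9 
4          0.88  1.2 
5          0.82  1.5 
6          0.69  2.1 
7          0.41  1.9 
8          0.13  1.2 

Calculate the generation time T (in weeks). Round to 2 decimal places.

lx·mx: 0, 1.001, 1.44, 1.691, 1.056, 1.23, 1.449, 0.779, 0.156 → R0 = 8.802
x·lx·mx: 0, 1.001, 2.88, 5.073, 4.224, 6.15, 8.694, 5.453, 1.248 → Σ = 34.723
T = 34.723 / 8.802 = 3.944899… → 3.94

3.94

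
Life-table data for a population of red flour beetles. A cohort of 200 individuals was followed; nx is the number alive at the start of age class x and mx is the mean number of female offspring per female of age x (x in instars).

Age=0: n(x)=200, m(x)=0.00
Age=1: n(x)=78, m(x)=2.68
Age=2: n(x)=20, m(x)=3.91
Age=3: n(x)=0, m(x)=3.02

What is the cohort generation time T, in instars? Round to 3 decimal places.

lx = nx/n0 = nx/200: 1, 0.39, 0.1, 0
lx·mx: 0, 1.0452, 0.391, 0 → R0 = 1.4362
x·lx·mx: 0, 1.0452, 0.782, 0 → Σ = 1.8272
T = 1.8272 / 1.4362 = 1.272246… → 1.272

1.272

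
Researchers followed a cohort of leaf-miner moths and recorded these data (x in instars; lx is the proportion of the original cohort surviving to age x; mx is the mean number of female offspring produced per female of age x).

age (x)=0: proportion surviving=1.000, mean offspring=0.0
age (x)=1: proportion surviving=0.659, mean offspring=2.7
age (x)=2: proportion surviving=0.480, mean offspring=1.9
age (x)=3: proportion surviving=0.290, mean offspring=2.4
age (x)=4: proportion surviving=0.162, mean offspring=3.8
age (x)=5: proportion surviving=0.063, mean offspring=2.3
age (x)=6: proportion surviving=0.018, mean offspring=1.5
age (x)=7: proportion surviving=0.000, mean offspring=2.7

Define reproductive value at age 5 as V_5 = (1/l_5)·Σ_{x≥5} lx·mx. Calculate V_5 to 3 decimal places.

2.729

lx·mx for x ≥ 5: 0.1449, 0.027, 0 → sum = 0.1719
V_5 = 0.1719 / l_5 = 0.1719 / 0.063 = 2.728571… → 2.729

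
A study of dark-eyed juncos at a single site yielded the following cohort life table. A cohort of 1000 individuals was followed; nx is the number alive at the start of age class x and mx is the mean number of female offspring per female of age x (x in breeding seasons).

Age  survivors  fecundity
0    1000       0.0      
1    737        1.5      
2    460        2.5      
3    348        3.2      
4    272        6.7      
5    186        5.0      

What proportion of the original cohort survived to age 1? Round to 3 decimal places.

0.737

l_1 = n_1/n_0 = 737/1000 = 0.737 → 0.737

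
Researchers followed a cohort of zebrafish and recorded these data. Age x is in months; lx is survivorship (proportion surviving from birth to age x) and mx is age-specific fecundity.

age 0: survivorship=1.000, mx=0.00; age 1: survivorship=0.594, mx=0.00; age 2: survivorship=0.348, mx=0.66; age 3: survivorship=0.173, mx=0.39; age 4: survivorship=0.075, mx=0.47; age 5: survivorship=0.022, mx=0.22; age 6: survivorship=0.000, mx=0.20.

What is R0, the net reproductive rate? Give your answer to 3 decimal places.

0.337

lx·mx by age: 0, 0, 0.22968, 0.06747, 0.03525, 0.00484, 0
R0 = Σ lx·mx = 0.33724 → 0.337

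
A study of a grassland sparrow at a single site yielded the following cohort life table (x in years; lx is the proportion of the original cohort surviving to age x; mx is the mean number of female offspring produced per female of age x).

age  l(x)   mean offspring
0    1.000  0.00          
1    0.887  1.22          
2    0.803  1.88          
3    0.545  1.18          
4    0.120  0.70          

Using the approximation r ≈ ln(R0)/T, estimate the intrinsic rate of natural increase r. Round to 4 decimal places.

0.6253

R0 = Σ lx·mx = 0 + 1.08214 + 1.50964 + 0.6431 + 0.084 = 3.31888
Σ x·lx·mx = 6.36672; T = 6.36672/3.31888 = 1.91833…
r ≈ ln(R0)/T = ln(3.31888)/1.91833… = 0.625349… → 0.6253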